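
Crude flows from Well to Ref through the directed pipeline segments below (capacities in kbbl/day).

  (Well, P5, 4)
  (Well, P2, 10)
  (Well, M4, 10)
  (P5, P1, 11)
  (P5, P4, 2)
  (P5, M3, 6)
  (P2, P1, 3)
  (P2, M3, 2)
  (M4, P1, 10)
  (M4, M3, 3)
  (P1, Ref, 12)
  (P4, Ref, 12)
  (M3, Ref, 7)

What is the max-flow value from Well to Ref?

Augment Well→P5→P1→Ref: bottleneck 4, flow now 4.
Augment Well→P2→P1→Ref: bottleneck 3, flow now 7.
Augment Well→P2→M3→Ref: bottleneck 2, flow now 9.
Augment Well→M4→P1→Ref: bottleneck 5, flow now 14.
Augment Well→M4→M3→Ref: bottleneck 3, flow now 17.
Augment Well→M4→P1→P5→P4→Ref: bottleneck 2, flow now 19. (uses reverse residual edge)
No augmenting path remains; maximum flow = 19.
In the residual graph, reachable from Well: {Well, P2}.
Min-cut edges: Well→P5 (4), Well→M4 (10), P2→P1 (3), P2→M3 (2); capacity 4 + 10 + 3 + 2 = 19.
This cut is saturated, so no flow can exceed 19.

19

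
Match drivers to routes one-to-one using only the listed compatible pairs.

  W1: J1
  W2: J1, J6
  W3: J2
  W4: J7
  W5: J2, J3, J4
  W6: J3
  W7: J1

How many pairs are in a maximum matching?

Unit-capacity flow: source→left, listed edges, right→sink; max matching = max flow.
Augmenting path W1→J1 (+1); matched 1.
Augmenting path W2→J6 (+1); matched 2.
Augmenting path W3→J2 (+1); matched 3.
Augmenting path W4→J7 (+1); matched 4.
Augmenting path W5→J3 (+1); matched 5.
Augmenting path W6→J3→W5→J4 (+1); matched 6.
No augmenting path remains; maximum matching = 6.
König certificate: {W2, W3, W4, W5, W6, J1} is a vertex cover of size 6 (every listed pair touches it), so no matching can be larger.

6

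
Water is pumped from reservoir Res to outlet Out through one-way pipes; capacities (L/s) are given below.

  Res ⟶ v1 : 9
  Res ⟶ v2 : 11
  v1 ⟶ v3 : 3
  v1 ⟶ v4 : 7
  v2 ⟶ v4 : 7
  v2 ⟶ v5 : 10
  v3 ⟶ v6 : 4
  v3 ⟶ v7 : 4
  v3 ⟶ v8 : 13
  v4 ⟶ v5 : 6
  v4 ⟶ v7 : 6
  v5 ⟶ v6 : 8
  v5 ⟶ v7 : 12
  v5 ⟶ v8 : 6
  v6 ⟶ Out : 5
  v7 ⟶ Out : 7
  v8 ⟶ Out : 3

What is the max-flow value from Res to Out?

Augment Res→v1→v3→v6→Out: bottleneck 3, flow now 3.
Augment Res→v1→v4→v7→Out: bottleneck 6, flow now 9.
Augment Res→v2→v5→v6→Out: bottleneck 2, flow now 11.
Augment Res→v2→v5→v7→Out: bottleneck 1, flow now 12.
Augment Res→v2→v5→v8→Out: bottleneck 3, flow now 15.
No augmenting path remains; maximum flow = 15.
In the residual graph, reachable from Res: {Res, v1, v2, v3, v4, v5, v6, v7, v8}.
Min-cut edges: v6→Out (5), v7→Out (7), v8→Out (3); capacity 5 + 7 + 3 = 15.
This cut is saturated, so no flow can exceed 15.

15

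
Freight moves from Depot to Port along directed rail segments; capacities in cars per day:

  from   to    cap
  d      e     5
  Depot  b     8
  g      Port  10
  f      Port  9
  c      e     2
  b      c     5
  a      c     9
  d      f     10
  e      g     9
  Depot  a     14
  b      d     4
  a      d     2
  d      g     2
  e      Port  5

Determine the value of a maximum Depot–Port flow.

Augment Depot→a→c→e→Port: bottleneck 2, flow now 2.
Augment Depot→a→d→e→Port: bottleneck 2, flow now 4.
Augment Depot→b→d→e→Port: bottleneck 1, flow now 5.
Augment Depot→b→d→f→Port: bottleneck 3, flow now 8.
No augmenting path remains; maximum flow = 8.
In the residual graph, reachable from Depot: {Depot, a, b, c}.
Min-cut edges: a→d (2), b→d (4), c→e (2); capacity 2 + 4 + 2 = 8.
This cut is saturated, so no flow can exceed 8.

8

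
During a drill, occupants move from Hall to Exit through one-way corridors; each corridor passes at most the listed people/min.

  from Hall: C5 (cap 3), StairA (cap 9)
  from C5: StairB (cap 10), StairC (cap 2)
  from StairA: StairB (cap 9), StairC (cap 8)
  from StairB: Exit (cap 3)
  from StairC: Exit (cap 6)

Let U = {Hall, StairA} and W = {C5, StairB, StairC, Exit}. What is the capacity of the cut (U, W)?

Edges leaving {Hall, StairA}: Hall→C5 (3), StairA→StairB (9), StairA→StairC (8).
Cut capacity = 3 + 9 + 8 = 20.

20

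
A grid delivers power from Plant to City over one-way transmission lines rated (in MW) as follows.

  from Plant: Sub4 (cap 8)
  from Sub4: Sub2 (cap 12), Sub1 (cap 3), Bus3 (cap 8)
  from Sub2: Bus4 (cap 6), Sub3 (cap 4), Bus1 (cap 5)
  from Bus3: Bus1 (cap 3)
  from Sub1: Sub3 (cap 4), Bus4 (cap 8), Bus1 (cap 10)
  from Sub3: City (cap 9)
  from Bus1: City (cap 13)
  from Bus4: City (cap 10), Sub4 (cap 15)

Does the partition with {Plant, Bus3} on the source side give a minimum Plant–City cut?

No — its capacity is 11, but the minimum cut has capacity 8.

Given cut capacity: 8 + 3 = 11.
Augment Plant→Sub4→Sub2→Sub3→City: bottleneck 4, flow now 4.
Augment Plant→Sub4→Sub2→Bus1→City: bottleneck 4, flow now 8.
No augmenting path remains; maximum flow = 8.
In the residual graph, reachable from Plant: {Plant}.
Min-cut edges: Plant→Sub4 (8); capacity 8 = 8.
Cut capacity 11 exceeds the max flow 8, so it is not minimum.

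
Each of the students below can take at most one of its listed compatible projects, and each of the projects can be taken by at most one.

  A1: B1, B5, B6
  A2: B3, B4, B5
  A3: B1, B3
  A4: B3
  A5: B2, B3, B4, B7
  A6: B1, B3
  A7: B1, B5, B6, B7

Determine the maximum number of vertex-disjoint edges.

6

Unit-capacity flow: source→left, listed edges, right→sink; max matching = max flow.
Augmenting path A1→B1 (+1); matched 1.
Augmenting path A2→B3 (+1); matched 2.
Augmenting path A5→B2 (+1); matched 3.
Augmenting path A7→B5 (+1); matched 4.
Augmenting path A3→B1→A1→B6 (+1); matched 5.
Augmenting path A4→B3→A2→B4 (+1); matched 6.
No augmenting path remains; maximum matching = 6.
König certificate: {A1, A2, A5, A7, B1, B3} is a vertex cover of size 6 (every listed pair touches it), so no matching can be larger.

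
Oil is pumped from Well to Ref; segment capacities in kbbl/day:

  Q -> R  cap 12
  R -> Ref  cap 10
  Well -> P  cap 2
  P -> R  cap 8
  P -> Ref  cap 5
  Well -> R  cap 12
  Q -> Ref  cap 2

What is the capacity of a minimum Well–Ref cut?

Augment Well→P→Ref: bottleneck 2, flow now 2.
Augment Well→R→Ref: bottleneck 10, flow now 12.
No augmenting path remains; maximum flow = 12.
By max-flow min-cut, the minimum cut capacity equals the max flow.
In the residual graph, reachable from Well: {Well, R}.
Min-cut edges: Well→P (2), R→Ref (10); capacity 2 + 10 = 12.

12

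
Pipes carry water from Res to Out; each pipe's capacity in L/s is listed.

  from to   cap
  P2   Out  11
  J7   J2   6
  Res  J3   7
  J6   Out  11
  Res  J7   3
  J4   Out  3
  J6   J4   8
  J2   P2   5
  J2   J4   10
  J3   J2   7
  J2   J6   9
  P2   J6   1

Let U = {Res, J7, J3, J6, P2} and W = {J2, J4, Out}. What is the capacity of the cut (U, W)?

43

Edges leaving {Res, J7, J3, J6, P2}: J7→J2 (6), J3→J2 (7), J6→J4 (8), J6→Out (11), P2→Out (11).
Cut capacity = 6 + 7 + 8 + 11 + 11 = 43.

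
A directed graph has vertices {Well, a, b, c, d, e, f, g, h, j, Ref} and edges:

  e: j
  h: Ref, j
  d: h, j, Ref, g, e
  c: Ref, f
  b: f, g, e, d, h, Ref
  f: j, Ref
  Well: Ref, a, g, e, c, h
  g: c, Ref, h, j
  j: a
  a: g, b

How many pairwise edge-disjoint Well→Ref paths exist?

6

Assign every edge capacity 1; by Menger, the answer equals the max flow.
Path Well→Ref (+1); total 1.
Path Well→c→Ref (+1); total 2.
Path Well→g→Ref (+1); total 3.
Path Well→h→Ref (+1); total 4.
Path Well→a→b→Ref (+1); total 5.
Path Well→e→j→a→g→c→f→Ref (+1); total 6.
No residual Well→Ref path; max flow = 6.
Certifying cut of size 6: {Well→Ref, Well→a, Well→c, Well→e, Well→g, Well→h}.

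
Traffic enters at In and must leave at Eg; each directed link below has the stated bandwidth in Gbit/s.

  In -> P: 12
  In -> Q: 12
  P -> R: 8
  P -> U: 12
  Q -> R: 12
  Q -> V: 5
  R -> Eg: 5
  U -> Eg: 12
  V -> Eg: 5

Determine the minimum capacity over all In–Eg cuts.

Augment In→P→R→Eg: bottleneck 5, flow now 5.
Augment In→P→U→Eg: bottleneck 7, flow now 12.
Augment In→Q→V→Eg: bottleneck 5, flow now 17.
Augment In→Q→R→P→U→Eg: bottleneck 5, flow now 22. (uses reverse residual edge)
No augmenting path remains; maximum flow = 22.
By max-flow min-cut, the minimum cut capacity equals the max flow.
In the residual graph, reachable from In: {In, Q, R}.
Min-cut edges: In→P (12), Q→V (5), R→Eg (5); capacity 12 + 5 + 5 = 22.

22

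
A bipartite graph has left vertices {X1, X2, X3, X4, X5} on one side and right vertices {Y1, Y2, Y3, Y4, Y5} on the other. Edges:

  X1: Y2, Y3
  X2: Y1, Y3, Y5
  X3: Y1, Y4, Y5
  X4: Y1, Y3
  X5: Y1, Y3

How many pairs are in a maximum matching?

Unit-capacity flow: source→left, listed edges, right→sink; max matching = max flow.
Augmenting path X1→Y2 (+1); matched 1.
Augmenting path X2→Y1 (+1); matched 2.
Augmenting path X3→Y4 (+1); matched 3.
Augmenting path X4→Y3 (+1); matched 4.
Augmenting path X5→Y1→X2→Y5 (+1); matched 5.
No augmenting path remains; maximum matching = 5.
König certificate: {X1, X2, X3, X4, X5} is a vertex cover of size 5 (every listed pair touches it), so no matching can be larger.

5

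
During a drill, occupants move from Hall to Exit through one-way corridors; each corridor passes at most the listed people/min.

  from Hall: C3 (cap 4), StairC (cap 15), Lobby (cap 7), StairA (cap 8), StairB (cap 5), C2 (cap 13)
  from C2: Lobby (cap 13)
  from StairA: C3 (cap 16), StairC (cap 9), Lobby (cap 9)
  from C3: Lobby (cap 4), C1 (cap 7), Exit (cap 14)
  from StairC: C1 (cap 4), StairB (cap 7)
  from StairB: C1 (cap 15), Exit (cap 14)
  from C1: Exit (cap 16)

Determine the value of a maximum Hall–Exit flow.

Augment Hall→C3→Exit: bottleneck 4, flow now 4.
Augment Hall→StairB→Exit: bottleneck 5, flow now 9.
Augment Hall→StairA→C3→Exit: bottleneck 8, flow now 17.
Augment Hall→StairC→StairB→Exit: bottleneck 7, flow now 24.
Augment Hall→StairC→C1→Exit: bottleneck 4, flow now 28.
No augmenting path remains; maximum flow = 28.
In the residual graph, reachable from Hall: {Hall, C2, StairC, Lobby}.
Min-cut edges: Hall→StairA (8), Hall→C3 (4), Hall→StairB (5), StairC→StairB (7), StairC→C1 (4); capacity 8 + 4 + 5 + 7 + 4 = 28.
This cut is saturated, so no flow can exceed 28.

28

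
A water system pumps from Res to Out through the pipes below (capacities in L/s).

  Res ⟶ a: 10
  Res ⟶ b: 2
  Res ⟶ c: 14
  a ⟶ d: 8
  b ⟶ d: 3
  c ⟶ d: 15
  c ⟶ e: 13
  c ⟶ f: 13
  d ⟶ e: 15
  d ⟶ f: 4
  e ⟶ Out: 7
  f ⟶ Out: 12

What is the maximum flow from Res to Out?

Augment Res→c→e→Out: bottleneck 7, flow now 7.
Augment Res→c→f→Out: bottleneck 7, flow now 14.
Augment Res→a→d→f→Out: bottleneck 4, flow now 18.
Augment Res→a→d→e→c→f→Out: bottleneck 1, flow now 19. (uses reverse residual edge)
No augmenting path remains; maximum flow = 19.
In the residual graph, reachable from Res: {Res, a, b, c, d, e, f}.
Min-cut edges: e→Out (7), f→Out (12); capacity 7 + 12 = 19.
This cut is saturated, so no flow can exceed 19.

19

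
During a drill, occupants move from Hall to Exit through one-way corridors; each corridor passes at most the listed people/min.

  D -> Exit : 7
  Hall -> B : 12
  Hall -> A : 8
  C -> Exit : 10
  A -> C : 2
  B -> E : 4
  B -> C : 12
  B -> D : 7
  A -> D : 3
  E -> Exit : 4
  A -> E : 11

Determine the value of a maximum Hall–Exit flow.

Augment Hall→A→C→Exit: bottleneck 2, flow now 2.
Augment Hall→A→D→Exit: bottleneck 3, flow now 5.
Augment Hall→A→E→Exit: bottleneck 3, flow now 8.
Augment Hall→B→C→Exit: bottleneck 8, flow now 16.
Augment Hall→B→D→Exit: bottleneck 4, flow now 20.
No augmenting path remains; maximum flow = 20.
In the residual graph, reachable from Hall: {Hall}.
Min-cut edges: Hall→A (8), Hall→B (12); capacity 8 + 12 = 20.
This cut is saturated, so no flow can exceed 20.

20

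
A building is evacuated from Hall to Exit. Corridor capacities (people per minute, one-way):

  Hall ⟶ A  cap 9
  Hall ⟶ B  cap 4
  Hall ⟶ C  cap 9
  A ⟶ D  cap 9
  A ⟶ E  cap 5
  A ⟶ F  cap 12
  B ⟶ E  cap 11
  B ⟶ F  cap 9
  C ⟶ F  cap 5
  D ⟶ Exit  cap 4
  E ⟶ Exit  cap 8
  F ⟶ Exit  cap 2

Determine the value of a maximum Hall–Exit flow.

14

Augment Hall→A→D→Exit: bottleneck 4, flow now 4.
Augment Hall→A→E→Exit: bottleneck 5, flow now 9.
Augment Hall→B→E→Exit: bottleneck 3, flow now 12.
Augment Hall→B→F→Exit: bottleneck 1, flow now 13.
Augment Hall→C→F→Exit: bottleneck 1, flow now 14.
No augmenting path remains; maximum flow = 14.
In the residual graph, reachable from Hall: {Hall, A, B, C, D, E, F}.
Min-cut edges: D→Exit (4), E→Exit (8), F→Exit (2); capacity 4 + 8 + 2 = 14.
This cut is saturated, so no flow can exceed 14.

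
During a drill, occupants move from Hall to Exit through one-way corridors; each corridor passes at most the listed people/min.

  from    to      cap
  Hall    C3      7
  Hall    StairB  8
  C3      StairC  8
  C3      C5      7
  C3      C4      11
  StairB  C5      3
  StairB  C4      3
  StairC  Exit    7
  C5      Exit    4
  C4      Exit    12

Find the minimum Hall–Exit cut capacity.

13

Augment Hall→C3→StairC→Exit: bottleneck 7, flow now 7.
Augment Hall→StairB→C5→Exit: bottleneck 3, flow now 10.
Augment Hall→StairB→C4→Exit: bottleneck 3, flow now 13.
No augmenting path remains; maximum flow = 13.
By max-flow min-cut, the minimum cut capacity equals the max flow.
In the residual graph, reachable from Hall: {Hall, StairB}.
Min-cut edges: Hall→C3 (7), StairB→C5 (3), StairB→C4 (3); capacity 7 + 3 + 3 = 13.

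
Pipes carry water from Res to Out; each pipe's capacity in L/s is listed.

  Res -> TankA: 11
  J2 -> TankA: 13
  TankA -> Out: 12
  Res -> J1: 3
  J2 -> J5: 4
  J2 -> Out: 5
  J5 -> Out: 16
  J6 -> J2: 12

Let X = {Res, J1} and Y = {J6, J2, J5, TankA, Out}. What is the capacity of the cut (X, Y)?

11

Edges leaving {Res, J1}: Res→TankA (11).
Cut capacity = 11 = 11.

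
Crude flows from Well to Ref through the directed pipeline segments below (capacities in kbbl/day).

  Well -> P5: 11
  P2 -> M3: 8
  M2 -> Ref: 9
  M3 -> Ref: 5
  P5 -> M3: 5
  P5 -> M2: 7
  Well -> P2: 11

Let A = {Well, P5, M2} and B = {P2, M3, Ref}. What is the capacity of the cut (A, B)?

25

Edges leaving {Well, P5, M2}: Well→P2 (11), P5→M3 (5), M2→Ref (9).
Cut capacity = 11 + 5 + 9 = 25.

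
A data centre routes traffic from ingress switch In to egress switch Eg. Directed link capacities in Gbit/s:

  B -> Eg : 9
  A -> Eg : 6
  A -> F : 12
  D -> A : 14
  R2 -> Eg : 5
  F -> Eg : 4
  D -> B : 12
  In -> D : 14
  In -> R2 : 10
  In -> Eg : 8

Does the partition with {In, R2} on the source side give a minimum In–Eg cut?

Yes — it is a minimum cut (capacity 27).

Given cut capacity: 14 + 8 + 5 = 27.
Augment In→Eg: bottleneck 8, flow now 8.
Augment In→R2→Eg: bottleneck 5, flow now 13.
Augment In→D→A→Eg: bottleneck 6, flow now 19.
Augment In→D→B→Eg: bottleneck 8, flow now 27.
No augmenting path remains; maximum flow = 27.
Cut capacity 27 equals the max flow, so it is a minimum cut.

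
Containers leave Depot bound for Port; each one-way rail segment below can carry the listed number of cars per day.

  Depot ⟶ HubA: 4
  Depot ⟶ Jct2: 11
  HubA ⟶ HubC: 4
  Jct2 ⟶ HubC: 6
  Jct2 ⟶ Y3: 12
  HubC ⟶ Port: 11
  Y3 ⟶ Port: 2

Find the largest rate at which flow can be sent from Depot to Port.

Augment Depot→HubA→HubC→Port: bottleneck 4, flow now 4.
Augment Depot→Jct2→HubC→Port: bottleneck 6, flow now 10.
Augment Depot→Jct2→Y3→Port: bottleneck 2, flow now 12.
No augmenting path remains; maximum flow = 12.
In the residual graph, reachable from Depot: {Depot, Jct2, Y3}.
Min-cut edges: Depot→HubA (4), Jct2→HubC (6), Y3→Port (2); capacity 4 + 6 + 2 = 12.
This cut is saturated, so no flow can exceed 12.

12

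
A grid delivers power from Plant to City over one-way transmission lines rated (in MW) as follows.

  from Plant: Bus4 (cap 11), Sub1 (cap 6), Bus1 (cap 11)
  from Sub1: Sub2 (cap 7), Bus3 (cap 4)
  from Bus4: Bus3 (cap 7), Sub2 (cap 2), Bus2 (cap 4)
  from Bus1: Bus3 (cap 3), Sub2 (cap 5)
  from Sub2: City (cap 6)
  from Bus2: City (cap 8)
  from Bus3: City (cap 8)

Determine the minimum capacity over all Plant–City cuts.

Augment Plant→Sub1→Sub2→City: bottleneck 6, flow now 6.
Augment Plant→Bus4→Bus2→City: bottleneck 4, flow now 10.
Augment Plant→Bus4→Bus3→City: bottleneck 7, flow now 17.
Augment Plant→Bus1→Bus3→City: bottleneck 1, flow now 18.
No augmenting path remains; maximum flow = 18.
By max-flow min-cut, the minimum cut capacity equals the max flow.
In the residual graph, reachable from Plant: {Plant, Sub1, Bus4, Bus1, Sub2, Bus3}.
Min-cut edges: Bus4→Bus2 (4), Sub2→City (6), Bus3→City (8); capacity 4 + 6 + 8 = 18.

18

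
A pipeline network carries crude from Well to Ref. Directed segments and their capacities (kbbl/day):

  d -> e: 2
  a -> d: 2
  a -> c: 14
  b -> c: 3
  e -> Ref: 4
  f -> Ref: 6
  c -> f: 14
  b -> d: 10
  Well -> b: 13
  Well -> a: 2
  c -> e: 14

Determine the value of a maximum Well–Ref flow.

7

Augment Well→a→c→e→Ref: bottleneck 2, flow now 2.
Augment Well→b→c→e→Ref: bottleneck 2, flow now 4.
Augment Well→b→c→f→Ref: bottleneck 1, flow now 5.
Augment Well→b→d→e→c→f→Ref: bottleneck 2, flow now 7. (uses reverse residual edge)
No augmenting path remains; maximum flow = 7.
In the residual graph, reachable from Well: {Well, b, d}.
Min-cut edges: Well→a (2), b→c (3), d→e (2); capacity 2 + 3 + 2 = 7.
This cut is saturated, so no flow can exceed 7.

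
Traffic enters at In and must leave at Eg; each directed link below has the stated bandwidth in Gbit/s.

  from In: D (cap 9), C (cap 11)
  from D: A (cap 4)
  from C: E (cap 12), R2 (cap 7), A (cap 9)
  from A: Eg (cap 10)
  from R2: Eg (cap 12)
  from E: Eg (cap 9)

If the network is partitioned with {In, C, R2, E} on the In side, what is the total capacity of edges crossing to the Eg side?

39

Edges leaving {In, C, R2, E}: In→D (9), C→A (9), R2→Eg (12), E→Eg (9).
Cut capacity = 9 + 9 + 12 + 9 = 39.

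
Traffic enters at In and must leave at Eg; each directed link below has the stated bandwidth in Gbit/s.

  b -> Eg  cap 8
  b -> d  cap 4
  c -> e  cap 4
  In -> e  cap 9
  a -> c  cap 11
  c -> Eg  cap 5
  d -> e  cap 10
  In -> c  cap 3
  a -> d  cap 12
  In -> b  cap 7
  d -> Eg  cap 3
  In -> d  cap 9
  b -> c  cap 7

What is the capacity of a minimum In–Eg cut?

13

Augment In→b→Eg: bottleneck 7, flow now 7.
Augment In→c→Eg: bottleneck 3, flow now 10.
Augment In→d→Eg: bottleneck 3, flow now 13.
No augmenting path remains; maximum flow = 13.
By max-flow min-cut, the minimum cut capacity equals the max flow.
In the residual graph, reachable from In: {In, d, e}.
Min-cut edges: In→b (7), In→c (3), d→Eg (3); capacity 7 + 3 + 3 = 13.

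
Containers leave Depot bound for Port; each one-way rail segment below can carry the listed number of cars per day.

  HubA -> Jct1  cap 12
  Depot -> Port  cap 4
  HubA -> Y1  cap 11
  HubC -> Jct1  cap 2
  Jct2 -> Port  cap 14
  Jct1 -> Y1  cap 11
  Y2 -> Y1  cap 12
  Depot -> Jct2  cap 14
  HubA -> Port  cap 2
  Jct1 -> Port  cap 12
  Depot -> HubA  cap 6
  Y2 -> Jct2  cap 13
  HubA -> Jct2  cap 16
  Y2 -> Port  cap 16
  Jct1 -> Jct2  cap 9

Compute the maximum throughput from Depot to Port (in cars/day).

24

Augment Depot→Port: bottleneck 4, flow now 4.
Augment Depot→HubA→Port: bottleneck 2, flow now 6.
Augment Depot→Jct2→Port: bottleneck 14, flow now 20.
Augment Depot→HubA→Jct1→Port: bottleneck 4, flow now 24.
No augmenting path remains; maximum flow = 24.
In the residual graph, reachable from Depot: {Depot}.
Min-cut edges: Depot→HubA (6), Depot→Jct2 (14), Depot→Port (4); capacity 6 + 14 + 4 = 24.
This cut is saturated, so no flow can exceed 24.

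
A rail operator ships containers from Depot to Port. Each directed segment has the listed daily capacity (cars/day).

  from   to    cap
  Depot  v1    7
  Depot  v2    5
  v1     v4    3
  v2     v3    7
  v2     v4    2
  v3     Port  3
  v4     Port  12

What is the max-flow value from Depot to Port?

8

Augment Depot→v1→v4→Port: bottleneck 3, flow now 3.
Augment Depot→v2→v3→Port: bottleneck 3, flow now 6.
Augment Depot→v2→v4→Port: bottleneck 2, flow now 8.
No augmenting path remains; maximum flow = 8.
In the residual graph, reachable from Depot: {Depot, v1}.
Min-cut edges: Depot→v2 (5), v1→v4 (3); capacity 5 + 3 = 8.
This cut is saturated, so no flow can exceed 8.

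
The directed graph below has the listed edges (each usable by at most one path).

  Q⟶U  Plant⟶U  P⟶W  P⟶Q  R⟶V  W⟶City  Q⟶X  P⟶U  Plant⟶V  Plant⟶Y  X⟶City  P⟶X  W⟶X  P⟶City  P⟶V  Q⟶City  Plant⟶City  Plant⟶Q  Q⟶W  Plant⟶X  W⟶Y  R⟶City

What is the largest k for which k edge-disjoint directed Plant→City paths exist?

Assign every edge capacity 1; by Menger, the answer equals the max flow.
Path Plant→City (+1); total 1.
Path Plant→Q→City (+1); total 2.
Path Plant→X→City (+1); total 3.
No residual Plant→City path; max flow = 3.
Certifying cut of size 3: {Plant→City, Plant→Q, Plant→X}.

3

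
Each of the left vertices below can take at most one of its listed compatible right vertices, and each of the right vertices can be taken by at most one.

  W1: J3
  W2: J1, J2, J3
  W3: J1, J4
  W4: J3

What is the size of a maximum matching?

Unit-capacity flow: source→left, listed edges, right→sink; max matching = max flow.
Augmenting path W1→J3 (+1); matched 1.
Augmenting path W2→J1 (+1); matched 2.
Augmenting path W3→J4 (+1); matched 3.
No augmenting path remains; maximum matching = 3.
König certificate: {W2, W3, J3} is a vertex cover of size 3 (every listed pair touches it), so no matching can be larger.

3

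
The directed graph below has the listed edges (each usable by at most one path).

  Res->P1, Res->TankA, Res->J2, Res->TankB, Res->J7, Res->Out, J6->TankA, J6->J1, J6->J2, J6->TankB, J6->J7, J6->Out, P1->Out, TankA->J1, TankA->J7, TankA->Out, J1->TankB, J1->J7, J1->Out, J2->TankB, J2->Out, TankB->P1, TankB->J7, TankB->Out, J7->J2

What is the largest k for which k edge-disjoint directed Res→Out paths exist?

5

Assign every edge capacity 1; by Menger, the answer equals the max flow.
Path Res→Out (+1); total 1.
Path Res→P1→Out (+1); total 2.
Path Res→TankA→Out (+1); total 3.
Path Res→J2→Out (+1); total 4.
Path Res→TankB→Out (+1); total 5.
No residual Res→Out path; max flow = 5.
Certifying cut of size 5: {J2→Out, P1→Out, Res→Out, Res→TankA, TankB→Out}.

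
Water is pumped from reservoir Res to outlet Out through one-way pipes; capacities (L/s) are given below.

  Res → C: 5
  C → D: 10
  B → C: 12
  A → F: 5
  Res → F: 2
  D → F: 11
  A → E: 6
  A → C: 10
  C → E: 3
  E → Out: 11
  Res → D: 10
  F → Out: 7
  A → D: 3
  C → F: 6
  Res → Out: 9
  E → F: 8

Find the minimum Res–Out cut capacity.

Augment Res→Out: bottleneck 9, flow now 9.
Augment Res→F→Out: bottleneck 2, flow now 11.
Augment Res→C→E→Out: bottleneck 3, flow now 14.
Augment Res→C→F→Out: bottleneck 2, flow now 16.
Augment Res→D→F→Out: bottleneck 3, flow now 19.
No augmenting path remains; maximum flow = 19.
By max-flow min-cut, the minimum cut capacity equals the max flow.
In the residual graph, reachable from Res: {Res, C, D, F}.
Min-cut edges: Res→Out (9), C→E (3), F→Out (7); capacity 9 + 3 + 7 = 19.

19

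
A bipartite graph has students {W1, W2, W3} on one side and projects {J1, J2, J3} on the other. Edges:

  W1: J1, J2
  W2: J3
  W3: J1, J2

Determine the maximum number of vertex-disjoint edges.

Unit-capacity flow: source→left, listed edges, right→sink; max matching = max flow.
Augmenting path W1→J1 (+1); matched 1.
Augmenting path W2→J3 (+1); matched 2.
Augmenting path W3→J2 (+1); matched 3.
No augmenting path remains; maximum matching = 3.
König certificate: {W1, W2, W3} is a vertex cover of size 3 (every listed pair touches it), so no matching can be larger.

3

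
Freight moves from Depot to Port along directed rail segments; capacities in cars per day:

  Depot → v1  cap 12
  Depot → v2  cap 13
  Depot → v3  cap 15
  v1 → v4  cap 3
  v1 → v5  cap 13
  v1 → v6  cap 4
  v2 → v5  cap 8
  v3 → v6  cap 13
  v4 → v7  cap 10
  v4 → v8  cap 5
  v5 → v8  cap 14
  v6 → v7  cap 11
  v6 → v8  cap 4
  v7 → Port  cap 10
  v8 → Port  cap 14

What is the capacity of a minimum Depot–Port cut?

Augment Depot→v1→v4→v7→Port: bottleneck 3, flow now 3.
Augment Depot→v1→v5→v8→Port: bottleneck 9, flow now 12.
Augment Depot→v2→v5→v8→Port: bottleneck 5, flow now 17.
Augment Depot→v3→v6→v7→Port: bottleneck 7, flow now 24.
No augmenting path remains; maximum flow = 24.
By max-flow min-cut, the minimum cut capacity equals the max flow.
In the residual graph, reachable from Depot: {Depot, v1, v2, v3, v4, v5, v6, v7, v8}.
Min-cut edges: v7→Port (10), v8→Port (14); capacity 10 + 14 = 24.

24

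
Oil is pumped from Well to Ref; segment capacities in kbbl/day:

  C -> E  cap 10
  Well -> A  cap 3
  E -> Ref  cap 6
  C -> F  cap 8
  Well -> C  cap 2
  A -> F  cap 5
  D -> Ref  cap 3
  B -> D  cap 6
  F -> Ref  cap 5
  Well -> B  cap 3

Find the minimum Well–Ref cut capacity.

8

Augment Well→A→F→Ref: bottleneck 3, flow now 3.
Augment Well→B→D→Ref: bottleneck 3, flow now 6.
Augment Well→C→E→Ref: bottleneck 2, flow now 8.
No augmenting path remains; maximum flow = 8.
By max-flow min-cut, the minimum cut capacity equals the max flow.
In the residual graph, reachable from Well: {Well}.
Min-cut edges: Well→A (3), Well→B (3), Well→C (2); capacity 3 + 3 + 2 = 8.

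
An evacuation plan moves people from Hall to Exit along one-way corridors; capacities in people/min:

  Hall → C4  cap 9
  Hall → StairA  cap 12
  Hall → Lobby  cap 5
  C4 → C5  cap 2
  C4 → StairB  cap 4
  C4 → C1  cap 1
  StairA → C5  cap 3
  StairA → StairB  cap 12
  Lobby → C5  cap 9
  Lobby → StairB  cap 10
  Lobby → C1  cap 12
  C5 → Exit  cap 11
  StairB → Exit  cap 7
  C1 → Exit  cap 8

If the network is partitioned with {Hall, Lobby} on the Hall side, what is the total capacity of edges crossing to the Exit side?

52

Edges leaving {Hall, Lobby}: Hall→C4 (9), Hall→StairA (12), Lobby→C5 (9), Lobby→StairB (10), Lobby→C1 (12).
Cut capacity = 9 + 12 + 9 + 10 + 12 = 52.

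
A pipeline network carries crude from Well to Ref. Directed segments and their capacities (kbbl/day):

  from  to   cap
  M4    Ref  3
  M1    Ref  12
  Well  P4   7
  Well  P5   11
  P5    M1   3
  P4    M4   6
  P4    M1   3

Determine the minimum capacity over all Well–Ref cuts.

Augment Well→P5→M1→Ref: bottleneck 3, flow now 3.
Augment Well→P4→M4→Ref: bottleneck 3, flow now 6.
Augment Well→P4→M1→Ref: bottleneck 3, flow now 9.
No augmenting path remains; maximum flow = 9.
By max-flow min-cut, the minimum cut capacity equals the max flow.
In the residual graph, reachable from Well: {Well, P5, P4, M4}.
Min-cut edges: P5→M1 (3), P4→M1 (3), M4→Ref (3); capacity 3 + 3 + 3 = 9.

9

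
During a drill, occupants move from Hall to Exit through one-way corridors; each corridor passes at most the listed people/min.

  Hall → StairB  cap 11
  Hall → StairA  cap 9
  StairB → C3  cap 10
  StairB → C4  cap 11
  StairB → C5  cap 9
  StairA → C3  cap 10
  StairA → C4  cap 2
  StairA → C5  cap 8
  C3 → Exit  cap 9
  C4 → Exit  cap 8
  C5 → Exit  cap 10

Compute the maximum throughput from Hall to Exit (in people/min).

Augment Hall→StairB→C3→Exit: bottleneck 9, flow now 9.
Augment Hall→StairB→C4→Exit: bottleneck 2, flow now 11.
Augment Hall→StairA→C4→Exit: bottleneck 2, flow now 13.
Augment Hall→StairA→C5→Exit: bottleneck 7, flow now 20.
No augmenting path remains; maximum flow = 20.
In the residual graph, reachable from Hall: {Hall}.
Min-cut edges: Hall→StairB (11), Hall→StairA (9); capacity 11 + 9 = 20.
This cut is saturated, so no flow can exceed 20.

20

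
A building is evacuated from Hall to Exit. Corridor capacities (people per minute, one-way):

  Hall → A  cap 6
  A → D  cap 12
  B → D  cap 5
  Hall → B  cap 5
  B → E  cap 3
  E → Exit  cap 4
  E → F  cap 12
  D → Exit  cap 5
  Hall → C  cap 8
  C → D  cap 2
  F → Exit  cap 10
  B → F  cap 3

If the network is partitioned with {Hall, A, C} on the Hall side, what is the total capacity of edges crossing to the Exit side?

19

Edges leaving {Hall, A, C}: Hall→B (5), A→D (12), C→D (2).
Cut capacity = 5 + 12 + 2 = 19.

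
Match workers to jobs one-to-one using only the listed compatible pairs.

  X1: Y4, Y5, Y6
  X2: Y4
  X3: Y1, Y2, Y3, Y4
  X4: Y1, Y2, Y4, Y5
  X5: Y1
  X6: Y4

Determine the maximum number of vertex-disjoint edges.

Unit-capacity flow: source→left, listed edges, right→sink; max matching = max flow.
Augmenting path X1→Y4 (+1); matched 1.
Augmenting path X3→Y1 (+1); matched 2.
Augmenting path X4→Y2 (+1); matched 3.
Augmenting path X2→Y4→X1→Y5 (+1); matched 4.
Augmenting path X5→Y1→X3→Y3 (+1); matched 5.
No augmenting path remains; maximum matching = 5.
König certificate: {X1, X3, X4, X5, Y4} is a vertex cover of size 5 (every listed pair touches it), so no matching can be larger.

5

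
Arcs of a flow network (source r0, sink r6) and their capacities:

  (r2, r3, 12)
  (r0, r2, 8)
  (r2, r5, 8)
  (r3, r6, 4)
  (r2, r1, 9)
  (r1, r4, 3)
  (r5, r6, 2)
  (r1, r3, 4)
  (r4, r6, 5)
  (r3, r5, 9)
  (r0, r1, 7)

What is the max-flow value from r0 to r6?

9

Augment r0→r1→r3→r6: bottleneck 4, flow now 4.
Augment r0→r1→r4→r6: bottleneck 3, flow now 7.
Augment r0→r2→r5→r6: bottleneck 2, flow now 9.
No augmenting path remains; maximum flow = 9.
In the residual graph, reachable from r0: {r0, r1, r2, r3, r5}.
Min-cut edges: r1→r4 (3), r3→r6 (4), r5→r6 (2); capacity 3 + 4 + 2 = 9.
This cut is saturated, so no flow can exceed 9.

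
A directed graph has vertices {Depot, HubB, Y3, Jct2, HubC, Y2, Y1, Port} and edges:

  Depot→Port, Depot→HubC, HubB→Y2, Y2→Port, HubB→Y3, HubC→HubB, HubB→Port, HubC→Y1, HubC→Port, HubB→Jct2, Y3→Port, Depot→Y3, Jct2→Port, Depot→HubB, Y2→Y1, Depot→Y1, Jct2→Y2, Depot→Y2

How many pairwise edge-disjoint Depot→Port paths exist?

Assign every edge capacity 1; by Menger, the answer equals the max flow.
Path Depot→Port (+1); total 1.
Path Depot→HubB→Port (+1); total 2.
Path Depot→Y3→Port (+1); total 3.
Path Depot→HubC→Port (+1); total 4.
Path Depot→Y2→Port (+1); total 5.
No residual Depot→Port path; max flow = 5.
Certifying cut of size 5: {Depot→HubB, Depot→HubC, Depot→Port, Depot→Y2, Depot→Y3}.

5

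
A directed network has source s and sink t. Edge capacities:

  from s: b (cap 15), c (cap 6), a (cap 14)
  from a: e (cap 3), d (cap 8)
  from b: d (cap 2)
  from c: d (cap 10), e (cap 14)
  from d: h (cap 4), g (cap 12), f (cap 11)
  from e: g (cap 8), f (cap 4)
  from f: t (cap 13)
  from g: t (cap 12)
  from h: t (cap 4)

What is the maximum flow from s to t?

Augment s→a→d→f→t: bottleneck 8, flow now 8.
Augment s→a→e→f→t: bottleneck 3, flow now 11.
Augment s→b→d→f→t: bottleneck 2, flow now 13.
Augment s→c→d→g→t: bottleneck 6, flow now 19.
No augmenting path remains; maximum flow = 19.
In the residual graph, reachable from s: {s, a, b}.
Min-cut edges: s→c (6), a→d (8), a→e (3), b→d (2); capacity 6 + 8 + 3 + 2 = 19.
This cut is saturated, so no flow can exceed 19.

19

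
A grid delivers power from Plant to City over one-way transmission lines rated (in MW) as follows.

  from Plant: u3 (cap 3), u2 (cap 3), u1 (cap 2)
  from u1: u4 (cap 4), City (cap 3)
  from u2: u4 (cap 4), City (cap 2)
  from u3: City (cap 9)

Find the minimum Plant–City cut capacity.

7

Augment Plant→u1→City: bottleneck 2, flow now 2.
Augment Plant→u2→City: bottleneck 2, flow now 4.
Augment Plant→u3→City: bottleneck 3, flow now 7.
No augmenting path remains; maximum flow = 7.
By max-flow min-cut, the minimum cut capacity equals the max flow.
In the residual graph, reachable from Plant: {Plant, u2, u4}.
Min-cut edges: Plant→u1 (2), Plant→u3 (3), u2→City (2); capacity 2 + 3 + 2 = 7.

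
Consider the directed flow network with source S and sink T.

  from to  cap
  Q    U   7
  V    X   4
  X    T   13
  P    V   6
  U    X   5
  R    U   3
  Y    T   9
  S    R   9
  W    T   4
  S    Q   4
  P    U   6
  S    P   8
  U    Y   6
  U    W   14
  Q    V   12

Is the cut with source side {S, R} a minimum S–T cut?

Given cut capacity: 8 + 4 + 3 = 15.
Augment S→P→U→W→T: bottleneck 4, flow now 4.
Augment S→P→U→X→T: bottleneck 2, flow now 6.
Augment S→P→V→X→T: bottleneck 2, flow now 8.
Augment S→Q→U→X→T: bottleneck 3, flow now 11.
Augment S→Q→U→Y→T: bottleneck 1, flow now 12.
Augment S→R→U→Y→T: bottleneck 3, flow now 15.
No augmenting path remains; maximum flow = 15.
Cut capacity 15 equals the max flow, so it is a minimum cut.

Yes — it is a minimum cut (capacity 15).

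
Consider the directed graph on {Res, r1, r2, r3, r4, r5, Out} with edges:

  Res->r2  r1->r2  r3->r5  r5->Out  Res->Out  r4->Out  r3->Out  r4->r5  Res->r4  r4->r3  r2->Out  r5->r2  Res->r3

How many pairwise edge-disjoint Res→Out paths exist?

4

Assign every edge capacity 1; by Menger, the answer equals the max flow.
Path Res→Out (+1); total 1.
Path Res→r2→Out (+1); total 2.
Path Res→r3→Out (+1); total 3.
Path Res→r4→Out (+1); total 4.
No residual Res→Out path; max flow = 4.
Certifying cut of size 4: {Res→Out, Res→r2, Res→r3, Res→r4}.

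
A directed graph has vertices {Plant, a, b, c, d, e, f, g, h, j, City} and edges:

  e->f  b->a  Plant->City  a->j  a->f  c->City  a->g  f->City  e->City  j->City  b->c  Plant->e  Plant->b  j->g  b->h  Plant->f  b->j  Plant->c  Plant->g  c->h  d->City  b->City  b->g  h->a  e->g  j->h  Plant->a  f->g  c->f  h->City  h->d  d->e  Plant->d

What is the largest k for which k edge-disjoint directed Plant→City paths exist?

Assign every edge capacity 1; by Menger, the answer equals the max flow.
Path Plant→City (+1); total 1.
Path Plant→b→City (+1); total 2.
Path Plant→c→City (+1); total 3.
Path Plant→d→City (+1); total 4.
Path Plant→e→City (+1); total 5.
Path Plant→f→City (+1); total 6.
Path Plant→a→j→City (+1); total 7.
No residual Plant→City path; max flow = 7.
Certifying cut of size 7: {Plant→City, Plant→a, Plant→b, Plant→c, Plant→d, Plant→e, Plant→f}.

7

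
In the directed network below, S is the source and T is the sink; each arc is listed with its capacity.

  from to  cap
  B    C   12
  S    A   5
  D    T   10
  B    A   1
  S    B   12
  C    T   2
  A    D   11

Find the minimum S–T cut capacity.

8

Augment S→A→D→T: bottleneck 5, flow now 5.
Augment S→B→C→T: bottleneck 2, flow now 7.
Augment S→B→A→D→T: bottleneck 1, flow now 8.
No augmenting path remains; maximum flow = 8.
By max-flow min-cut, the minimum cut capacity equals the max flow.
In the residual graph, reachable from S: {S, B, C}.
Min-cut edges: S→A (5), B→A (1), C→T (2); capacity 5 + 1 + 2 = 8.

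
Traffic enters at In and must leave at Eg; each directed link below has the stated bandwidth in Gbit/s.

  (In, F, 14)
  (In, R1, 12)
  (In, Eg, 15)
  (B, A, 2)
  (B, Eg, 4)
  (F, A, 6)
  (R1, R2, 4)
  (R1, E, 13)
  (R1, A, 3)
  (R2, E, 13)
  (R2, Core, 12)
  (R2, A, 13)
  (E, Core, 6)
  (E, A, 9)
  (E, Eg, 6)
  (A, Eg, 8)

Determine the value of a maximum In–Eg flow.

29

Augment In→Eg: bottleneck 15, flow now 15.
Augment In→F→A→Eg: bottleneck 6, flow now 21.
Augment In→R1→E→Eg: bottleneck 6, flow now 27.
Augment In→R1→A→Eg: bottleneck 2, flow now 29.
No augmenting path remains; maximum flow = 29.
In the residual graph, reachable from In: {In, F, R1, R2, E, Core, A}.
Min-cut edges: In→Eg (15), E→Eg (6), A→Eg (8); capacity 15 + 6 + 8 = 29.
This cut is saturated, so no flow can exceed 29.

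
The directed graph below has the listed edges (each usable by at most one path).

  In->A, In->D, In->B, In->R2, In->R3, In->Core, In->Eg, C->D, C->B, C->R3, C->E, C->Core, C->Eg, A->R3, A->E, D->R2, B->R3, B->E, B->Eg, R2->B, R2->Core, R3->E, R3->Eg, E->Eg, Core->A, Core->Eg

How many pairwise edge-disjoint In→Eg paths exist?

5

Assign every edge capacity 1; by Menger, the answer equals the max flow.
Path In→Eg (+1); total 1.
Path In→B→Eg (+1); total 2.
Path In→R3→Eg (+1); total 3.
Path In→Core→Eg (+1); total 4.
Path In→A→E→Eg (+1); total 5.
No residual In→Eg path; max flow = 5.
Certifying cut of size 5: {B→Eg, Core→Eg, E→Eg, In→Eg, R3→Eg}.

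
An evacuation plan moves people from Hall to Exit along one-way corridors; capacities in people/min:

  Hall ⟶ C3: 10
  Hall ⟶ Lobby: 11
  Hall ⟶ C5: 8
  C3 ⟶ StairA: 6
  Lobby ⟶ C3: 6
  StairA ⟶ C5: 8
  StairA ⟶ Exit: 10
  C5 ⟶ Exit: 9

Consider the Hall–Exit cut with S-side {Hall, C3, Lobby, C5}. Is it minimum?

No — its capacity is 15, but the minimum cut has capacity 14.

Given cut capacity: 6 + 9 = 15.
Augment Hall→C5→Exit: bottleneck 8, flow now 8.
Augment Hall→C3→StairA→Exit: bottleneck 6, flow now 14.
No augmenting path remains; maximum flow = 14.
In the residual graph, reachable from Hall: {Hall, C3, Lobby}.
Min-cut edges: Hall→C5 (8), C3→StairA (6); capacity 8 + 6 = 14.
Cut capacity 15 exceeds the max flow 14, so it is not minimum.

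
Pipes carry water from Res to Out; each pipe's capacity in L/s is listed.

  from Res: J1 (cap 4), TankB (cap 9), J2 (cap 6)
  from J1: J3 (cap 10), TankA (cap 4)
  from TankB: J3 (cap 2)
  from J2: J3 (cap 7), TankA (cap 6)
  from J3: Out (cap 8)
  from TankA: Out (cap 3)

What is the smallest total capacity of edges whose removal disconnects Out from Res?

11

Augment Res→J1→J3→Out: bottleneck 4, flow now 4.
Augment Res→TankB→J3→Out: bottleneck 2, flow now 6.
Augment Res→J2→J3→Out: bottleneck 2, flow now 8.
Augment Res→J2→TankA→Out: bottleneck 3, flow now 11.
No augmenting path remains; maximum flow = 11.
By max-flow min-cut, the minimum cut capacity equals the max flow.
In the residual graph, reachable from Res: {Res, J1, TankB, J2, J3, TankA}.
Min-cut edges: J3→Out (8), TankA→Out (3); capacity 8 + 3 = 11.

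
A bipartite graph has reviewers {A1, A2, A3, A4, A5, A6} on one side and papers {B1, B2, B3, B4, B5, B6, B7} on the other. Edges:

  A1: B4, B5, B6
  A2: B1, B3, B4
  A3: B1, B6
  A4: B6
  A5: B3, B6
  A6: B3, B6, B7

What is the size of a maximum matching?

6

Unit-capacity flow: source→left, listed edges, right→sink; max matching = max flow.
Augmenting path A1→B4 (+1); matched 1.
Augmenting path A2→B1 (+1); matched 2.
Augmenting path A3→B6 (+1); matched 3.
Augmenting path A5→B3 (+1); matched 4.
Augmenting path A6→B7 (+1); matched 5.
Augmenting path A4→B6→A3→B1→A2→B4→A1→B5 (+1); matched 6.
No augmenting path remains; maximum matching = 6.
König certificate: {A1, A2, A3, A4, A5, A6} is a vertex cover of size 6 (every listed pair touches it), so no matching can be larger.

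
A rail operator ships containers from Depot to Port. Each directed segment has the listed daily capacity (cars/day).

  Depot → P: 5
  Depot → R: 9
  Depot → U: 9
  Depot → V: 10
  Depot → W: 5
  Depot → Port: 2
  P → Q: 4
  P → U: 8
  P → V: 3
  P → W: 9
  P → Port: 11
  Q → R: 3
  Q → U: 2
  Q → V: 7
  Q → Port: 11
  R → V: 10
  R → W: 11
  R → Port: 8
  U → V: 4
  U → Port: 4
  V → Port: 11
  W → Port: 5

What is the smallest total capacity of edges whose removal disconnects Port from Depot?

Augment Depot→Port: bottleneck 2, flow now 2.
Augment Depot→P→Port: bottleneck 5, flow now 7.
Augment Depot→R→Port: bottleneck 8, flow now 15.
Augment Depot→U→Port: bottleneck 4, flow now 19.
Augment Depot→V→Port: bottleneck 10, flow now 29.
Augment Depot→W→Port: bottleneck 5, flow now 34.
Augment Depot→R→V→Port: bottleneck 1, flow now 35.
No augmenting path remains; maximum flow = 35.
By max-flow min-cut, the minimum cut capacity equals the max flow.
In the residual graph, reachable from Depot: {Depot, R, U, V, W}.
Min-cut edges: Depot→P (5), Depot→Port (2), R→Port (8), U→Port (4), V→Port (11), W→Port (5); capacity 5 + 2 + 8 + 4 + 11 + 5 = 35.

35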